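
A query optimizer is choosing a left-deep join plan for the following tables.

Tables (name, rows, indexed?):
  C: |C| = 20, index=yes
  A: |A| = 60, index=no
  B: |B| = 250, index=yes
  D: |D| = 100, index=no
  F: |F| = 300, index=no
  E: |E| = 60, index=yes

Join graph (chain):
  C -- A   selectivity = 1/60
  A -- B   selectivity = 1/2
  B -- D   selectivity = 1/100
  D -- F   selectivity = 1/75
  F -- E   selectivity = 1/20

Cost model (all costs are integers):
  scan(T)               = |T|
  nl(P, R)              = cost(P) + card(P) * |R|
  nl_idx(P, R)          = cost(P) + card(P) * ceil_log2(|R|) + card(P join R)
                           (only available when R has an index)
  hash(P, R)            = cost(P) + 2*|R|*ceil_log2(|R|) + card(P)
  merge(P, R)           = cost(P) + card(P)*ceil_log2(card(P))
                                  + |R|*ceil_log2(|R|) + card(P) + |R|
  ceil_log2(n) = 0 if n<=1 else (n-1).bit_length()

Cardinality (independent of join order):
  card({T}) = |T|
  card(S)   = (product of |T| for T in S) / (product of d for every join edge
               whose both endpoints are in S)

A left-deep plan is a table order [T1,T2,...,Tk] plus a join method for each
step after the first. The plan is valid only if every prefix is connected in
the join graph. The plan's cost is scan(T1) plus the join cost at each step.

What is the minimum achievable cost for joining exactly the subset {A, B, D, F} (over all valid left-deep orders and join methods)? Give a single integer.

7920

Selinger DP over subsets of {A,B,D,F}:
  {A}: scan cost=60, card=60
  {B}: scan cost=250, card=250
  {D}: scan cost=100, card=100
  {F}: scan cost=300, card=300
  {AB}: card=7500; try (A,hash)→1220, (B,merge)→2730, (A,merge)→2920, (B,hash)→4120, (B,nl_idx)→8040, (B,nl)→15060 …(+1); best=1220 via (A,hash)
  {BD}: card=250; try (B,nl_idx)→1150, (D,hash)→1900, (B,merge)→3150, (D,merge)→3300, (B,hash)→4200, (B,nl)→25100 …(+1); best=1150 via (B,nl_idx)
  {DF}: card=400; try (D,hash)→2000, (F,merge)→3900, (D,merge)→4100, (F,hash)→5600, (F,nl)→30100, (D,nl)→30300; best=2000 via (D,hash)
  {ABD}: card=7500; try (A,hash)→2120, (A,merge)→3820, (D,hash)→10120, (A,nl)→16150, (D,merge)→107020, (D,nl)→751220; best=2120 via (A,hash)
  {BDF}: card=1000; try (B,nl_idx)→6200, (F,merge)→6400, (B,hash)→6400, (F,hash)→6800, (B,merge)→8250, (F,nl)→76150 …(+1); best=6200 via (B,nl_idx)
  {ABDF}: card=30000; try (A,hash)→7920, (F,hash)→15020, (A,merge)→17620, (A,nl)→66200, (F,merge)→110120, (F,nl)→2252120; best=7920 via (A,hash)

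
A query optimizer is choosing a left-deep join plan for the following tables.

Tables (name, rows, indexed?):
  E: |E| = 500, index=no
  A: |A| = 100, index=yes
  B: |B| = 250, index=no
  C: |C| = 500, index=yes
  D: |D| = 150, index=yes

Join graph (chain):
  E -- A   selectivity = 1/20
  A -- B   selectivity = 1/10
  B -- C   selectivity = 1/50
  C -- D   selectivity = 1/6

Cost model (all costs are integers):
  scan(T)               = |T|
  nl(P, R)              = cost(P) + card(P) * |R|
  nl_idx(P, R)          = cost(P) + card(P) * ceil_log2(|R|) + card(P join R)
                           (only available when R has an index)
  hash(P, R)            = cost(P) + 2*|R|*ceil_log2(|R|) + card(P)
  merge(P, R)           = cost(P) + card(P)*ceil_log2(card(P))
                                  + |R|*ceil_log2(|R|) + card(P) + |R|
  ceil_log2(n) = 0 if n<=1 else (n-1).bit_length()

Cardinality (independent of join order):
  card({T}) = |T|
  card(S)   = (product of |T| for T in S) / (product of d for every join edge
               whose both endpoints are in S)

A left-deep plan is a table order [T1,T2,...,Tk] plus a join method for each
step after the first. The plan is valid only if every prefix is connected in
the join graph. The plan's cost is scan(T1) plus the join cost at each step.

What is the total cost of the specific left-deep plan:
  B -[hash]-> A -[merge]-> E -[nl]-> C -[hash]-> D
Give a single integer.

31916800

step 1: scan B: cost=250, card=250
step 2: join A via hash
    card(P join A) = 250*100/(10) = 2500
    cost = 250 + 2*100*7 + 250 = 1900
step 3: join E via merge
    card(P join E) = 2500*500/(20) = 62500
    cost = 1900 + 2500*12 + 500*9 + 2500 + 500 = 39400
step 4: join C via nl
    card(P join C) = 62500*500/(50) = 625000
    cost = 39400 + 62500*500 = 31289400
step 5: join D via hash
    card(P join D) = 625000*150/(6) = 15625000
    cost = 31289400 + 2*150*8 + 625000 = 31916800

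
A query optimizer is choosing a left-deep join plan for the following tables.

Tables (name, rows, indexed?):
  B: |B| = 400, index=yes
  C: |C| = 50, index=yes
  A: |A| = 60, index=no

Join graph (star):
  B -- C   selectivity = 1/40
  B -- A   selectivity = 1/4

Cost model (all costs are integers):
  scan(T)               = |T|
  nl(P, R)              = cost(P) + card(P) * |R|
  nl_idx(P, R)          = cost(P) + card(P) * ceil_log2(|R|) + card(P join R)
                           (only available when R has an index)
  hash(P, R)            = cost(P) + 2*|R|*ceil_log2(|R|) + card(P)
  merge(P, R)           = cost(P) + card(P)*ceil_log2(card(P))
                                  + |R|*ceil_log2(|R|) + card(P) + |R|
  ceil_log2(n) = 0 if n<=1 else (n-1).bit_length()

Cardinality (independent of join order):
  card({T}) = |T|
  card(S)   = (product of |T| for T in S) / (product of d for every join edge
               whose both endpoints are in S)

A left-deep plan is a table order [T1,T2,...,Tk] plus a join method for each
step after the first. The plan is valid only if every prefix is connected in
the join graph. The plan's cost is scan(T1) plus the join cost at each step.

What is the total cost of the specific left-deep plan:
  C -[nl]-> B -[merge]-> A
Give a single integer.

step 1: scan C: cost=50, card=50
step 2: join B via nl
    card(P join B) = 50*400/(40) = 500
    cost = 50 + 50*400 = 20050
step 3: join A via merge
    card(P join A) = 500*60/(4) = 7500
    cost = 20050 + 500*9 + 60*6 + 500 + 60 = 25470

25470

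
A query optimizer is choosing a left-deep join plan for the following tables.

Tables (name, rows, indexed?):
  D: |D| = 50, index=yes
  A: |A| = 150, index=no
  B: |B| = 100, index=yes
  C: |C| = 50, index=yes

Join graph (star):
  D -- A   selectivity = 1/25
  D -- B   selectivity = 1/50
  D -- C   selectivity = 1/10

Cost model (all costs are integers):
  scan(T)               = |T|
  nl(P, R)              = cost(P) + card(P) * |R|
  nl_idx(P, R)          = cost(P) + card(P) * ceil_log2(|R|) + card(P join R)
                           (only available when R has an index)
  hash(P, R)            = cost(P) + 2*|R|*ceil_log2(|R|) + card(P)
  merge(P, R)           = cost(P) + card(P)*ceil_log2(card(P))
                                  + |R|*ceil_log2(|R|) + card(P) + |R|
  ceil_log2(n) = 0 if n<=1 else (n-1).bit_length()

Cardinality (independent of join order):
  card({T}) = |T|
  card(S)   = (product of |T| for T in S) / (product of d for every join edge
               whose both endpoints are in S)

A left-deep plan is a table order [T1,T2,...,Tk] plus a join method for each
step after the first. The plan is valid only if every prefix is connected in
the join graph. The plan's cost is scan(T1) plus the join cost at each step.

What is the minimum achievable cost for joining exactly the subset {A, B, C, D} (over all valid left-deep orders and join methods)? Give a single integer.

3800

Selinger DP over subsets of {A,B,C,D}:
  {D}: scan cost=50, card=50
  {A}: scan cost=150, card=150
  {B}: scan cost=100, card=100
  {C}: scan cost=50, card=50
  {AD}: card=300; try (D,hash)→900, (D,nl_idx)→1350, (A,merge)→1750, (D,merge)→1850, (A,hash)→2500, (A,nl)→7550 …(+1); best=900 via (D,hash)
  {BD}: card=100; try (B,nl_idx)→500, (D,hash)→800, (D,nl_idx)→800, (B,merge)→1200, (D,merge)→1250, (B,hash)→1500 …(+2); best=500 via (B,nl_idx)
  {CD}: card=250; try (D,nl_idx)→600, (C,nl_idx)→600, (D,hash)→700, (C,hash)→700, (D,merge)→750, (C,merge)→750 …(+2); best=600 via (D,nl_idx)
  {ABD}: card=600; try (B,hash)→2600, (A,merge)→2650, (A,hash)→3000, (B,nl_idx)→3600, (B,merge)→4700, (A,nl)→15500 …(+1); best=2600 via (B,hash)
  {ACD}: card=1500; try (C,hash)→1800, (A,hash)→3250, (C,nl_idx)→4200, (A,merge)→4200, (C,merge)→4250, (C,nl)→15900 …(+1); best=1800 via (C,hash)
  {BCD}: card=500; try (C,hash)→1200, (C,nl_idx)→1600, (C,merge)→1650, (B,hash)→2250, (B,nl_idx)→2850, (B,merge)→3650 …(+2); best=1200 via (C,hash)
  {ABCD}: card=3000; try (C,hash)→3800, (A,hash)→4100, (B,hash)→4700, (A,merge)→7550, (C,nl_idx)→9200, (C,merge)→9550 …(+5); best=3800 via (C,hash)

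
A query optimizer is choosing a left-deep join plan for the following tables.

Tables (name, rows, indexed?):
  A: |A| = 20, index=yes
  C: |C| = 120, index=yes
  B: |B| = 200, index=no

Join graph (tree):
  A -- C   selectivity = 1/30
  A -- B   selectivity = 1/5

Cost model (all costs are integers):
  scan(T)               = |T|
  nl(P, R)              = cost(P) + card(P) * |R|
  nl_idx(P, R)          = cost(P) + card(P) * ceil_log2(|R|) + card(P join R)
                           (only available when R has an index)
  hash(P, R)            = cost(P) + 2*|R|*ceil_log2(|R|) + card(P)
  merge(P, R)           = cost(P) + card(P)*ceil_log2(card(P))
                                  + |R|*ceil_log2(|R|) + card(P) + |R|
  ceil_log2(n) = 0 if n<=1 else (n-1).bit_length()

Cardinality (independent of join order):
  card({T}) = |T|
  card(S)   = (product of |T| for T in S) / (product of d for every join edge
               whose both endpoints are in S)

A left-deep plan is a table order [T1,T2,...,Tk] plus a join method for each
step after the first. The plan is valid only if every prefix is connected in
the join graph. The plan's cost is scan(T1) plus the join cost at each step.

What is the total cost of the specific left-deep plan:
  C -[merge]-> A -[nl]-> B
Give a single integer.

step 1: scan C: cost=120, card=120
step 2: join A via merge
    card(P join A) = 120*20/(30) = 80
    cost = 120 + 120*7 + 20*5 + 120 + 20 = 1200
step 3: join B via nl
    card(P join B) = 80*200/(5) = 3200
    cost = 1200 + 80*200 = 17200

17200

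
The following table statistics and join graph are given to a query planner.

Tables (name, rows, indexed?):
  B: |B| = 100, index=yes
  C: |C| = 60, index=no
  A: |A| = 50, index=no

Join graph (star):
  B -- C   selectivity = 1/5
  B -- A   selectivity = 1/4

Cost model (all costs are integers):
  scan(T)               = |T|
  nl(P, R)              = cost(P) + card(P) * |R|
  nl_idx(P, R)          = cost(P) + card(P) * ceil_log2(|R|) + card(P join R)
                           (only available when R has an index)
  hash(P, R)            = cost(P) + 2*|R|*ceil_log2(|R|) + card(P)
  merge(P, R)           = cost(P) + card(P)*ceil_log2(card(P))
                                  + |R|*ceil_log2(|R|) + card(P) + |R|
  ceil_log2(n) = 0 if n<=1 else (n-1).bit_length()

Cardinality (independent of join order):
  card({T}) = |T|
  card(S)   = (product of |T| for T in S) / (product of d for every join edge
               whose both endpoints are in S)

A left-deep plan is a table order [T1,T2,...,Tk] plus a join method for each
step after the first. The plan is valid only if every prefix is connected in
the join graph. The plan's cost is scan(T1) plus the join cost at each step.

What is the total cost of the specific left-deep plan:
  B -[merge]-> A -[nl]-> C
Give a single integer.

76250

step 1: scan B: cost=100, card=100
step 2: join A via merge
    card(P join A) = 100*50/(4) = 1250
    cost = 100 + 100*7 + 50*6 + 100 + 50 = 1250
step 3: join C via nl
    card(P join C) = 1250*60/(5) = 15000
    cost = 1250 + 1250*60 = 76250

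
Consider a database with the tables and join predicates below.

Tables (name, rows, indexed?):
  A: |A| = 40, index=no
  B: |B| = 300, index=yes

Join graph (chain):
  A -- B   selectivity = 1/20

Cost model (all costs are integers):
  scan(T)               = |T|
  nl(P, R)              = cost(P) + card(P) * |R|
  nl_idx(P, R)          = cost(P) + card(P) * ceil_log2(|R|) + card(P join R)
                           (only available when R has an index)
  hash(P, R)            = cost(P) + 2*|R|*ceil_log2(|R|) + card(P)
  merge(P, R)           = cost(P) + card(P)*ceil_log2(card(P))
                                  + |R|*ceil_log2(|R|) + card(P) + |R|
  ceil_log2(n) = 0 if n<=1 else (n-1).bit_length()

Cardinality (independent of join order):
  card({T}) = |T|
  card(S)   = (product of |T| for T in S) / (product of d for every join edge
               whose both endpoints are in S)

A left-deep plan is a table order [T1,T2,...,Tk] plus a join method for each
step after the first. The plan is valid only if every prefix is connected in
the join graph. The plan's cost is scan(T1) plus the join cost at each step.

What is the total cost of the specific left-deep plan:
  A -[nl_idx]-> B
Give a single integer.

step 1: scan A: cost=40, card=40
step 2: join B via nl_idx
    card(P join B) = 40*300/(20) = 600
    cost = 40 + 40*9 + 600 = 1000

1000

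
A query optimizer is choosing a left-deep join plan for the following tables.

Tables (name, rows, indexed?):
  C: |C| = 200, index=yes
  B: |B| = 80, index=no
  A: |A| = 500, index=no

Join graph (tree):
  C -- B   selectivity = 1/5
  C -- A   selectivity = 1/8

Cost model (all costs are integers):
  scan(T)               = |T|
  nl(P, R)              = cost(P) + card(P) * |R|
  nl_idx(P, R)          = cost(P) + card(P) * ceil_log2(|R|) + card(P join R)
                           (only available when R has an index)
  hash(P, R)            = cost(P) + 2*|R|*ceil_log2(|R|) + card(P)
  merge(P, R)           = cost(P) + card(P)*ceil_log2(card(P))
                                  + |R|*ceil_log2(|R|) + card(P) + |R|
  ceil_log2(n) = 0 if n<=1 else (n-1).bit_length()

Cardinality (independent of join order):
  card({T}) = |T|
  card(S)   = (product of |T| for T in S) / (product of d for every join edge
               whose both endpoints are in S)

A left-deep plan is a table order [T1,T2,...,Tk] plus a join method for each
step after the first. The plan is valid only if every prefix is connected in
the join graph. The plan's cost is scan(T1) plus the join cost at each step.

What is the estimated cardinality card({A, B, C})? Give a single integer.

Tables in S: A(500), B(80), C(200)
Edges inside S: C-B(d=5), C-A(d=8)
numerator = 500 * 80 * 200 = 8000000
denominator = 5 * 8 = 40
card(S) = 8000000 / 40 = 200000

200000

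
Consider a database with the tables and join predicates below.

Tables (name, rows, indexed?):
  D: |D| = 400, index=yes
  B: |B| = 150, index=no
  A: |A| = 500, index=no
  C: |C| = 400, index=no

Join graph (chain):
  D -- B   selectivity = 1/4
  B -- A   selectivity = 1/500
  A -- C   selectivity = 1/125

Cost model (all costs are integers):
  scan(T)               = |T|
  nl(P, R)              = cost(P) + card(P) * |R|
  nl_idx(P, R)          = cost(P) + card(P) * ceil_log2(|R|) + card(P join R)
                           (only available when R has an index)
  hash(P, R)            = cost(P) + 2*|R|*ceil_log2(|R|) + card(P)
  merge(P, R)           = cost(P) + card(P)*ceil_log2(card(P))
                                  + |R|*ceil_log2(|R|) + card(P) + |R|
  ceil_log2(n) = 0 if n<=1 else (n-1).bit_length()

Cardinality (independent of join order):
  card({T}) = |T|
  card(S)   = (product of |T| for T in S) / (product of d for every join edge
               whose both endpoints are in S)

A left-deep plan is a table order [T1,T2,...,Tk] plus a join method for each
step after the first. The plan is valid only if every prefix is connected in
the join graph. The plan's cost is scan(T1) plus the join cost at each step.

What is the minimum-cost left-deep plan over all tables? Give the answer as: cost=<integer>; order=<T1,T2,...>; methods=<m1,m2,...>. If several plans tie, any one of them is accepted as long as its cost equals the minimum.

Selinger DP (subsets sized 1..n):
  {D}: scan cost=400, card=400
  {B}: scan cost=150, card=150
  {A}: scan cost=500, card=500
  {C}: scan cost=400, card=400
  {BD}: card=15000; try (B,hash)→3200, (D,merge)→5500, (B,merge)→5750, (D,hash)→7500, (D,nl_idx)→16500, (D,nl)→60150 …(+1); best=3200 via (B,hash)
  {AB}: card=150; try (B,hash)→3400, (A,merge)→6500, (B,merge)→6850, (A,hash)→9300, (A,nl)→75150, (B,nl)→75500; best=3400 via (B,hash)
  {AC}: card=1600; try (C,hash)→8200, (A,merge)→9400, (C,merge)→9500, (A,hash)→9800, (A,nl)→200400, (C,nl)→200500; best=8200 via (C,hash)
  {ABD}: card=15000; try (D,merge)→8750, (D,hash)→10750, (D,nl_idx)→19750, (A,hash)→27200, (D,nl)→63400, (A,merge)→233200 …(+1); best=8750 via (D,merge)
  {ABC}: card=480; try (C,merge)→8750, (C,hash)→10750, (B,hash)→12200, (B,merge)→28750, (C,nl)→63400, (B,nl)→248200; best=8750 via (C,merge)
  {ABCD}: card=48000; try (D,hash)→16430, (D,merge)→17550, (C,hash)→30950, (D,nl_idx)→61070, (D,nl)→200750, (C,merge)→237750 …(+1); best=16430 via (D,hash)

cost=16430; order=A,B,C,D; methods=hash,merge,hash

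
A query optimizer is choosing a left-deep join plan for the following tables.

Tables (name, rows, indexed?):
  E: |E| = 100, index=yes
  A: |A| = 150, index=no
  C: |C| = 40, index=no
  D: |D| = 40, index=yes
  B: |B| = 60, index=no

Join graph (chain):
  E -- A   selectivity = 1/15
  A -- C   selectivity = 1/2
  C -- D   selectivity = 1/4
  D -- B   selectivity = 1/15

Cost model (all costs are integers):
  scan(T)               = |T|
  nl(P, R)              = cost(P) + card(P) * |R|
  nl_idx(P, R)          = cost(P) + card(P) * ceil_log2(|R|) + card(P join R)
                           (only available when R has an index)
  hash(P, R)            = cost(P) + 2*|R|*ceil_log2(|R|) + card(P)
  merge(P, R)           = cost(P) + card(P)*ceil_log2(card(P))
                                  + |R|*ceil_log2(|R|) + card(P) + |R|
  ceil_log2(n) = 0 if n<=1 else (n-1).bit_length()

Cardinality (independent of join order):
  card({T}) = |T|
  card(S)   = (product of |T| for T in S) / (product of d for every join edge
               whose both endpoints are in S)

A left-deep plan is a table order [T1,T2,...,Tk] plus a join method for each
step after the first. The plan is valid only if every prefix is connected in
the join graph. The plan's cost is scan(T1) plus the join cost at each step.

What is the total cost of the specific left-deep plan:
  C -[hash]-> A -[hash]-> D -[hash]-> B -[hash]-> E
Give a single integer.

158080

step 1: scan C: cost=40, card=40
step 2: join A via hash
    card(P join A) = 40*150/(2) = 3000
    cost = 40 + 2*150*8 + 40 = 2480
step 3: join D via hash
    card(P join D) = 3000*40/(4) = 30000
    cost = 2480 + 2*40*6 + 3000 = 5960
step 4: join B via hash
    card(P join B) = 30000*60/(15) = 120000
    cost = 5960 + 2*60*6 + 30000 = 36680
step 5: join E via hash
    card(P join E) = 120000*100/(15) = 800000
    cost = 36680 + 2*100*7 + 120000 = 158080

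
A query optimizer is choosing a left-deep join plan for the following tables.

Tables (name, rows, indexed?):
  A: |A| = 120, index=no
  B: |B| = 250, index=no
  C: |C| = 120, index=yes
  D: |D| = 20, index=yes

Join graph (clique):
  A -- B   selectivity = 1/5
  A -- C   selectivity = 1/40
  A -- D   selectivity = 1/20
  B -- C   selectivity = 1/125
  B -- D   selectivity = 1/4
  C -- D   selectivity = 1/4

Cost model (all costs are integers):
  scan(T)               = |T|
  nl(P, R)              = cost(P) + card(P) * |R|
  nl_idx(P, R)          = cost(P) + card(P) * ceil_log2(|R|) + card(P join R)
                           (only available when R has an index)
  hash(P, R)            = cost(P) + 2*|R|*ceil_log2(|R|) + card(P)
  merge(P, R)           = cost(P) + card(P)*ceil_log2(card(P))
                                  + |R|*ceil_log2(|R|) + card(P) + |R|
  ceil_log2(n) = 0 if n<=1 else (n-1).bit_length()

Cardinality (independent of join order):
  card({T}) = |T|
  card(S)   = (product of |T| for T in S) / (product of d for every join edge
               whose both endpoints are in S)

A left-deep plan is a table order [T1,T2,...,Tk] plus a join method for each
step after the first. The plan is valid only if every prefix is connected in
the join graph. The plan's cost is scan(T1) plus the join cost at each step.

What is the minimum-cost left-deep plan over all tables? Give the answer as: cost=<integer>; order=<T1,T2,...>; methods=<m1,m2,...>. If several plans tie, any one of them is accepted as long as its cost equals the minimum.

Selinger DP (subsets sized 1..n):
  {A}: scan cost=120, card=120
  {B}: scan cost=250, card=250
  {C}: scan cost=120, card=120
  {D}: scan cost=20, card=20
  {AB}: card=6000; try (A,hash)→2180, (B,merge)→3330, (A,merge)→3460, (B,hash)→4240, (B,nl)→30120, (A,nl)→30250; best=2180 via (A,hash)
  {AC}: card=360; try (C,nl_idx)→1320, (C,hash)→1920, (A,hash)→1920, (C,merge)→2040, (A,merge)→2040, (C,nl)→14520 …(+1); best=1320 via (C,nl_idx)
  {AD}: card=120; try (D,hash)→440, (D,nl_idx)→840, (A,merge)→1100, (D,merge)→1200, (A,hash)→1720, (A,nl)→2420 …(+1); best=440 via (D,hash)
  {BC}: card=240; try (C,hash)→2180, (C,nl_idx)→2240, (B,merge)→3330, (C,merge)→3460, (B,hash)→4240, (B,nl)→30120 …(+1); best=2180 via (C,hash)
  {BD}: card=1250; try (D,hash)→700, (B,merge)→2390, (D,merge)→2620, (D,nl_idx)→2750, (B,hash)→4040, (B,nl)→5020 …(+1); best=700 via (D,hash)
  {CD}: card=600; try (D,hash)→440, (C,nl_idx)→760, (C,merge)→1100, (D,merge)→1200, (D,nl_idx)→1320, (C,hash)→1720 …(+2); best=440 via (D,hash)
  {ABC}: card=144; try (A,hash)→4100, (A,merge)→5300, (B,hash)→5680, (B,merge)→7170, (C,hash)→9860, (A,nl)→30980 …(+4); best=4100 via (A,hash)
  {ABD}: card=1500; try (A,hash)→3630, (B,merge)→3650, (B,hash)→4560, (D,hash)→8380, (A,merge)→16660, (B,nl)→30440 …(+4); best=3630 via (A,hash)
  {ACD}: card=90; try (C,nl_idx)→1370, (D,hash)→1880, (C,hash)→2240, (C,merge)→2360, (A,hash)→2720, (D,nl_idx)→3210 …(+5); best=1370 via (C,nl_idx)
  {BCD}: card=300; try (D,hash)→2620, (C,hash)→3630, (D,nl_idx)→3680, (D,merge)→4460, (B,hash)→5040, (D,nl)→6980 …(+5); best=2620 via (D,hash)
  {ABCD}: card=9; try (B,merge)→4340, (D,hash)→4444, (A,hash)→4600, (D,nl_idx)→4829, (B,hash)→5460, (D,merge)→5516 …(+8); best=4340 via (B,merge)

cost=4340; order=A,D,C,B; methods=hash,nl_idx,merge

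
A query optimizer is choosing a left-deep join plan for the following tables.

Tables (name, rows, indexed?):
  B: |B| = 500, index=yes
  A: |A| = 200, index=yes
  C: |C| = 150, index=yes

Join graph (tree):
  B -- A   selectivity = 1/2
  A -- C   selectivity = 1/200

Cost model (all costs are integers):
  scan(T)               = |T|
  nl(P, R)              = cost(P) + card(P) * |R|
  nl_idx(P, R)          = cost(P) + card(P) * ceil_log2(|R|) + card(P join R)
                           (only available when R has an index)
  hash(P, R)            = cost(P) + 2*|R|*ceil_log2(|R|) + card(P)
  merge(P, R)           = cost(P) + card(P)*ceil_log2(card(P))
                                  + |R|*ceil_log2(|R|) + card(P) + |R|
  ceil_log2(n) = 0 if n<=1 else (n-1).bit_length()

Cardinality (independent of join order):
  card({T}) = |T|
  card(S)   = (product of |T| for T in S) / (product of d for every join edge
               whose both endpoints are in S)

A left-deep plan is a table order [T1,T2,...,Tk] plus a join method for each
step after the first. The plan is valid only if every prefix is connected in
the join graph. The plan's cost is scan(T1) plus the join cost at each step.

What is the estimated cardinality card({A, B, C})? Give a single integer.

Tables in S: A(200), B(500), C(150)
Edges inside S: B-A(d=2), A-C(d=200)
numerator = 200 * 500 * 150 = 15000000
denominator = 2 * 200 = 400
card(S) = 15000000 / 400 = 37500

37500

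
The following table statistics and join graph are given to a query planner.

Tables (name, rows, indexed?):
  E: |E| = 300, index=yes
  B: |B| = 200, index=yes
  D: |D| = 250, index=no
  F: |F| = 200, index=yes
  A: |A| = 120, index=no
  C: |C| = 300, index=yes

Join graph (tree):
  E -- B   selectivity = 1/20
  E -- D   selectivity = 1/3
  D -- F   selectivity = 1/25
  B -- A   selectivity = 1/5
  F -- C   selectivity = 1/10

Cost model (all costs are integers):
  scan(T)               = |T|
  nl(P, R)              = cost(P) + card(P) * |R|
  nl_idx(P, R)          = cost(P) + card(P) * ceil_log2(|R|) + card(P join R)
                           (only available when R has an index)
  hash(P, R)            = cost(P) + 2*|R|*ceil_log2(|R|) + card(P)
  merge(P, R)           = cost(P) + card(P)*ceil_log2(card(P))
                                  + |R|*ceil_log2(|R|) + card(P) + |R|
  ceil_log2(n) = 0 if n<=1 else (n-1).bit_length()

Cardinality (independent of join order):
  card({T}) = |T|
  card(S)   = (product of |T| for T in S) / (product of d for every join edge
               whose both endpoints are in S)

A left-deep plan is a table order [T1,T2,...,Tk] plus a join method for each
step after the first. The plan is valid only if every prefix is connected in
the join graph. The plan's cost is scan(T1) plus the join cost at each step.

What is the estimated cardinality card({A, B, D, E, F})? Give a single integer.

48000000

Tables in S: A(120), B(200), D(250), E(300), F(200)
Edges inside S: E-B(d=20), E-D(d=3), D-F(d=25), B-A(d=5)
numerator = 120 * 200 * 250 * 300 * 200 = 360000000000
denominator = 20 * 3 * 25 * 5 = 7500
card(S) = 360000000000 / 7500 = 48000000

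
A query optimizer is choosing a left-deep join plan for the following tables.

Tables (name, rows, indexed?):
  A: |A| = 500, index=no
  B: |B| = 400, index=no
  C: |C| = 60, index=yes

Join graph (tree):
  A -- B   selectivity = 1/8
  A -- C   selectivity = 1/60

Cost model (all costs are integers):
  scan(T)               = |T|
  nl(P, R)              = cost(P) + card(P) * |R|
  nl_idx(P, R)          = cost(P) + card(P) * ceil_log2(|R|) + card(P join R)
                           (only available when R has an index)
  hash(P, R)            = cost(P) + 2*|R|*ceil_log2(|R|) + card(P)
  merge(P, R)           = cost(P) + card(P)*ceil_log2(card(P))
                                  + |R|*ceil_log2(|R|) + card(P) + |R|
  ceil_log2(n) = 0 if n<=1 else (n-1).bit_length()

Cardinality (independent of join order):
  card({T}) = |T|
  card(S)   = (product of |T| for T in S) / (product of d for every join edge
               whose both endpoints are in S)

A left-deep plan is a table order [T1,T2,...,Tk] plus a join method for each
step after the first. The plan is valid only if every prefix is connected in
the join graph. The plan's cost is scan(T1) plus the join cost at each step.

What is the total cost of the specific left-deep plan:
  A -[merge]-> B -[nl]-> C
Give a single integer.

step 1: scan A: cost=500, card=500
step 2: join B via merge
    card(P join B) = 500*400/(8) = 25000
    cost = 500 + 500*9 + 400*9 + 500 + 400 = 9500
step 3: join C via nl
    card(P join C) = 25000*60/(60) = 25000
    cost = 9500 + 25000*60 = 1509500

1509500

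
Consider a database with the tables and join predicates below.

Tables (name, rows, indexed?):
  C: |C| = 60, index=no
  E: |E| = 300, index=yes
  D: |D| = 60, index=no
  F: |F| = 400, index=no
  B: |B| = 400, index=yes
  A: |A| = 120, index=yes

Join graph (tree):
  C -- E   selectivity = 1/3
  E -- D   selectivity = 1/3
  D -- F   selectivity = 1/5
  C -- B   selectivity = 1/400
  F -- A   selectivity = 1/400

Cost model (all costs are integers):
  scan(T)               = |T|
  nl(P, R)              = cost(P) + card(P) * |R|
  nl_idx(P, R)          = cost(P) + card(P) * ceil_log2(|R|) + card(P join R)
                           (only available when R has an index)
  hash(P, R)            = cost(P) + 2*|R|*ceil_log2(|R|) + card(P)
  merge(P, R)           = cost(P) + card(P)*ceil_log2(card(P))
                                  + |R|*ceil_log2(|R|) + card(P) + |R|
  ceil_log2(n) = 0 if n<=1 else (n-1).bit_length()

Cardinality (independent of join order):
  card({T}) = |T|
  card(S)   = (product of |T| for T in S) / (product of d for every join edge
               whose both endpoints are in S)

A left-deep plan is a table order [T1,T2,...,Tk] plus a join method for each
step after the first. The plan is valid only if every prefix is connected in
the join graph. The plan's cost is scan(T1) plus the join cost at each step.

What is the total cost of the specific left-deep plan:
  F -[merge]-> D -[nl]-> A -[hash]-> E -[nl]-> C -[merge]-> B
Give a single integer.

step 1: scan F: cost=400, card=400
step 2: join D via merge
    card(P join D) = 400*60/(5) = 4800
    cost = 400 + 400*9 + 60*6 + 400 + 60 = 4820
step 3: join A via nl
    card(P join A) = 4800*120/(400) = 1440
    cost = 4820 + 4800*120 = 580820
step 4: join E via hash
    card(P join E) = 1440*300/(3) = 144000
    cost = 580820 + 2*300*9 + 1440 = 587660
step 5: join C via nl
    card(P join C) = 144000*60/(3) = 2880000
    cost = 587660 + 144000*60 = 9227660
step 6: join B via merge
    card(P join B) = 2880000*400/(400) = 2880000
    cost = 9227660 + 2880000*22 + 400*9 + 2880000 + 400 = 75471660

75471660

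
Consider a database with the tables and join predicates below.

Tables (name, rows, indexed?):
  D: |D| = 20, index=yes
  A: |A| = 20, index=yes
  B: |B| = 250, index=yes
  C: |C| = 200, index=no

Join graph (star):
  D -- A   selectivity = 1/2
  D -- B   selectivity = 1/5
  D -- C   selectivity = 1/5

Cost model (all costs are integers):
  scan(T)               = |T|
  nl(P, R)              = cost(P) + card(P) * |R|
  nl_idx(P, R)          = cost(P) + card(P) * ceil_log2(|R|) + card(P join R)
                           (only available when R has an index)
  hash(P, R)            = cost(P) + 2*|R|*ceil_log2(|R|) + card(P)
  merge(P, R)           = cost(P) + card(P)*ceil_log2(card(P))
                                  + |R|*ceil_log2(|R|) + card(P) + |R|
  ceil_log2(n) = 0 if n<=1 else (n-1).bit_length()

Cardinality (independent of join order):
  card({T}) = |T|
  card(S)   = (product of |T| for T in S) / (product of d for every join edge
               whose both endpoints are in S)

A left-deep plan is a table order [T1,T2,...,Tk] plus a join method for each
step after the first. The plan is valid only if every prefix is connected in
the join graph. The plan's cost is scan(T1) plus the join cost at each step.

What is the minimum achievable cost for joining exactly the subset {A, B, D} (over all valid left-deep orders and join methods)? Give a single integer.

Selinger DP over subsets of {A,B,D}:
  {D}: scan cost=20, card=20
  {A}: scan cost=20, card=20
  {B}: scan cost=250, card=250
  {AD}: card=200; try (D,hash)→240, (A,hash)→240, (D,merge)→260, (A,merge)→260, (D,nl_idx)→320, (A,nl_idx)→320 …(+2); best=240 via (D,hash)
  {BD}: card=1000; try (D,hash)→700, (B,nl_idx)→1180, (B,merge)→2390, (D,nl_idx)→2500, (D,merge)→2620, (B,hash)→4040 …(+2); best=700 via (D,hash)
  {ABD}: card=10000; try (A,hash)→1900, (B,merge)→4290, (B,hash)→4440, (A,merge)→11820, (B,nl_idx)→11840, (A,nl_idx)→15700 …(+2); best=1900 via (A,hash)

1900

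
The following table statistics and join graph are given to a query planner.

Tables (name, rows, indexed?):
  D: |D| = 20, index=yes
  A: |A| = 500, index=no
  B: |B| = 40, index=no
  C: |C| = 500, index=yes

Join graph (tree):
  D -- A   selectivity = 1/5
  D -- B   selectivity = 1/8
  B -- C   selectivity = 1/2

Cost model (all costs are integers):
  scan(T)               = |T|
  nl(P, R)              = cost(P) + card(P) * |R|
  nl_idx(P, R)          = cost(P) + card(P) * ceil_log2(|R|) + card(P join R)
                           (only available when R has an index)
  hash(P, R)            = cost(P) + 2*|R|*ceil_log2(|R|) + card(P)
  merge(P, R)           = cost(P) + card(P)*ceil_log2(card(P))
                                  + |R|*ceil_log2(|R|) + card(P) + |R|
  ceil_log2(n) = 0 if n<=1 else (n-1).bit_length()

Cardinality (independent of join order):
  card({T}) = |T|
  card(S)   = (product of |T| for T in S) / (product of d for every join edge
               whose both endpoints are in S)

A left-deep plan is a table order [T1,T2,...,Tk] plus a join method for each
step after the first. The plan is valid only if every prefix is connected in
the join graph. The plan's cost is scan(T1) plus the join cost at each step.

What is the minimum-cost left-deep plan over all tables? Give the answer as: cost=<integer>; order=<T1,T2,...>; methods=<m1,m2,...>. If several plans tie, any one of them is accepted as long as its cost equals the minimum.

Selinger DP (subsets sized 1..n):
  {D}: scan cost=20, card=20
  {A}: scan cost=500, card=500
  {B}: scan cost=40, card=40
  {C}: scan cost=500, card=500
  {AD}: card=2000; try (D,hash)→1200, (D,nl_idx)→5000, (A,merge)→5140, (D,merge)→5620, (A,hash)→9040, (A,nl)→10020 …(+1); best=1200 via (D,hash)
  {BD}: card=100; try (D,hash)→280, (D,nl_idx)→340, (B,merge)→420, (D,merge)→440, (B,hash)→520, (B,nl)→820 …(+1); best=280 via (D,hash)
  {BC}: card=10000; try (B,hash)→1480, (C,merge)→5320, (B,merge)→5780, (C,hash)→9080, (C,nl_idx)→10400, (C,nl)→20040 …(+1); best=1480 via (B,hash)
  {ABD}: card=10000; try (B,hash)→3680, (A,merge)→6080, (A,hash)→9380, (B,merge)→25480, (A,nl)→50280, (B,nl)→81200; best=3680 via (B,hash)
  {BCD}: card=25000; try (C,merge)→6080, (C,hash)→9380, (D,hash)→11680, (C,nl_idx)→26180, (C,nl)→50280, (D,nl_idx)→76480 …(+2); best=6080 via (C,merge)
  {ABCD}: card=2500000; try (C,hash)→22680, (A,hash)→40080, (C,merge)→158680, (A,merge)→411080, (C,nl_idx)→2593680, (C,nl)→5003680 …(+1); best=22680 via (C,hash)

cost=22680; order=A,D,B,C; methods=hash,hash,hash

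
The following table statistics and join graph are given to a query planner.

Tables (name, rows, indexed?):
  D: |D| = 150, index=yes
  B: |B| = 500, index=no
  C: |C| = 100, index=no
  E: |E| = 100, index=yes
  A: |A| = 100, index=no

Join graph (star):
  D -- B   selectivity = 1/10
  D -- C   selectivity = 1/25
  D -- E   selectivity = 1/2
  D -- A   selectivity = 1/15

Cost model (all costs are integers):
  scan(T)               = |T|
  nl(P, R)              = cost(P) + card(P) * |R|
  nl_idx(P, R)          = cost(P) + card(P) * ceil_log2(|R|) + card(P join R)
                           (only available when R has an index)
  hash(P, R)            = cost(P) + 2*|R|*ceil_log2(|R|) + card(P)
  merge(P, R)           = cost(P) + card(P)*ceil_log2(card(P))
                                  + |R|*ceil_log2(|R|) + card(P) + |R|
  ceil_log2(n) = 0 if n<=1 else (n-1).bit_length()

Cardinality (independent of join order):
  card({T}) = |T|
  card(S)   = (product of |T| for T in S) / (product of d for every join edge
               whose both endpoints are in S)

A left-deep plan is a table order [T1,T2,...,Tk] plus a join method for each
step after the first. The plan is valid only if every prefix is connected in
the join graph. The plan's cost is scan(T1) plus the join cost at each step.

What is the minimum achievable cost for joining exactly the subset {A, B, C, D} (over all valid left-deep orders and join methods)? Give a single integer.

Selinger DP over subsets of {A,B,C,D}:
  {D}: scan cost=150, card=150
  {B}: scan cost=500, card=500
  {C}: scan cost=100, card=100
  {A}: scan cost=100, card=100
  {BD}: card=7500; try (D,hash)→3400, (B,merge)→6500, (D,merge)→6850, (B,hash)→9300, (D,nl_idx)→12000, (B,nl)→75150 …(+1); best=3400 via (D,hash)
  {CD}: card=600; try (D,nl_idx)→1500, (C,hash)→1700, (D,merge)→2250, (C,merge)→2300, (D,hash)→2600, (D,nl)→15100 …(+1); best=1500 via (D,nl_idx)
  {AD}: card=1000; try (A,hash)→1700, (D,nl_idx)→1900, (D,merge)→2250, (A,merge)→2300, (D,hash)→2600, (D,nl)→15100 …(+1); best=1700 via (A,hash)
  {BCD}: card=30000; try (B,hash)→11100, (C,hash)→12300, (B,merge)→13100, (C,merge)→109200, (B,nl)→301500, (C,nl)→753400; best=11100 via (B,hash)
  {ABD}: card=50000; try (B,hash)→11700, (A,hash)→12300, (B,merge)→17700, (A,merge)→109200, (B,nl)→501700, (A,nl)→753400; best=11700 via (B,hash)
  {ACD}: card=4000; try (A,hash)→3500, (C,hash)→4100, (A,merge)→8900, (C,merge)→13500, (A,nl)→61500, (C,nl)→101700; best=3500 via (A,hash)
  {ABCD}: card=200000; try (B,hash)→16500, (A,hash)→42500, (B,merge)→60500, (C,hash)→63100, (A,merge)→491900, (C,merge)→862500 …(+3); best=16500 via (B,hash)

16500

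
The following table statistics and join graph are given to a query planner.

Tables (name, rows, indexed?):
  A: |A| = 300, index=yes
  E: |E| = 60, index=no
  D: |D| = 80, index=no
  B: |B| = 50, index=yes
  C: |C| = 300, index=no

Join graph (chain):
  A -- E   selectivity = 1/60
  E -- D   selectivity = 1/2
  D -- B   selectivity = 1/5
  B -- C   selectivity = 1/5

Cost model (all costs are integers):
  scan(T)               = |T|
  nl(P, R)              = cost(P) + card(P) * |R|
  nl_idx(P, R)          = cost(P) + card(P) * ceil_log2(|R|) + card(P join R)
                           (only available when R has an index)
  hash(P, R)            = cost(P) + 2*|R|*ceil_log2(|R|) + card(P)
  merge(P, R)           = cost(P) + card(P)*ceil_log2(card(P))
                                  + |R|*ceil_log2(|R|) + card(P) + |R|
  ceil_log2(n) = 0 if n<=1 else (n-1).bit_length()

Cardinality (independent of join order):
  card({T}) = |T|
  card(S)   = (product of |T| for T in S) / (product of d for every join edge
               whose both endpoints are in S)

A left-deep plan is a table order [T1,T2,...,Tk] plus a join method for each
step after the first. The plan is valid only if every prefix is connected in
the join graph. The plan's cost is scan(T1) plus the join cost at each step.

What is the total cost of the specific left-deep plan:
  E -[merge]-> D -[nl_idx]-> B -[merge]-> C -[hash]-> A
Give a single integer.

1871920

step 1: scan E: cost=60, card=60
step 2: join D via merge
    card(P join D) = 60*80/(2) = 2400
    cost = 60 + 60*6 + 80*7 + 60 + 80 = 1120
step 3: join B via nl_idx
    card(P join B) = 2400*50/(5) = 24000
    cost = 1120 + 2400*6 + 24000 = 39520
step 4: join C via merge
    card(P join C) = 24000*300/(5) = 1440000
    cost = 39520 + 24000*15 + 300*9 + 24000 + 300 = 426520
step 5: join A via hash
    card(P join A) = 1440000*300/(60) = 7200000
    cost = 426520 + 2*300*9 + 1440000 = 1871920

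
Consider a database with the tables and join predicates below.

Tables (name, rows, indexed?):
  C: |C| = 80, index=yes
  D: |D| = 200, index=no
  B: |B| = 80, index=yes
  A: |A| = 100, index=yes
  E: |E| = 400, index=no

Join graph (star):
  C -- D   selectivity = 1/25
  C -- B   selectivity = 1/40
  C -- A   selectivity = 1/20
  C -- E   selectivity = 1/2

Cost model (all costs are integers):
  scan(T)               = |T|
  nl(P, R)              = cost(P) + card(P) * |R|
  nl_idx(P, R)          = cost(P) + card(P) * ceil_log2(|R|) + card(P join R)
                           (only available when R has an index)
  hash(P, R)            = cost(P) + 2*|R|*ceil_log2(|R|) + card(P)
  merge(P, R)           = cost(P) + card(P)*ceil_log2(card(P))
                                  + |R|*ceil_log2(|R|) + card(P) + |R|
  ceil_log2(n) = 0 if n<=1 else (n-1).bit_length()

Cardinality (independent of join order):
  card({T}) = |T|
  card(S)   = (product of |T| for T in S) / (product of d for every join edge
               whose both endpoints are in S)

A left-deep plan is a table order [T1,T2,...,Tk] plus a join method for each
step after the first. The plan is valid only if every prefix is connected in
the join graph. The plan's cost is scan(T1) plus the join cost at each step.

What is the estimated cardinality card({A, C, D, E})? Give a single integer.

640000

Tables in S: A(100), C(80), D(200), E(400)
Edges inside S: C-D(d=25), C-A(d=20), C-E(d=2)
numerator = 100 * 80 * 200 * 400 = 640000000
denominator = 25 * 20 * 2 = 1000
card(S) = 640000000 / 1000 = 640000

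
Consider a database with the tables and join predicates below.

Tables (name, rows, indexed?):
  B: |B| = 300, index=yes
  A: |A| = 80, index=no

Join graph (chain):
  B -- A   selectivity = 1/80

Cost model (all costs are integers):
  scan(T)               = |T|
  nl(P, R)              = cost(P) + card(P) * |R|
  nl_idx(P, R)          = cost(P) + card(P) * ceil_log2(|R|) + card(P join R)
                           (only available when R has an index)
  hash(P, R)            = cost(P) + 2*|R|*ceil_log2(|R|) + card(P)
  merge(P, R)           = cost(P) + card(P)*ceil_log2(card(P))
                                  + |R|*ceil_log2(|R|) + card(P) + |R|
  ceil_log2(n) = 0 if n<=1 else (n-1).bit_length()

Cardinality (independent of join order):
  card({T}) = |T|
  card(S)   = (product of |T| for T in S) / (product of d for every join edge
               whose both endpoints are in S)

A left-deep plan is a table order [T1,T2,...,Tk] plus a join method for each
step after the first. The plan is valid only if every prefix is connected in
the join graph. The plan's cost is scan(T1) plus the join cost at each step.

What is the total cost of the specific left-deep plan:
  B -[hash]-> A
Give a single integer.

1720

step 1: scan B: cost=300, card=300
step 2: join A via hash
    card(P join A) = 300*80/(80) = 300
    cost = 300 + 2*80*7 + 300 = 1720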